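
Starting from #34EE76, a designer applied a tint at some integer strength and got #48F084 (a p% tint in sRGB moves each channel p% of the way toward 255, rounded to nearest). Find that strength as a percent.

#34EE76 is rgb(52, 238, 118); #48F084 is rgb(72, 240, 132).
On the R channel (widest range): 72 ≈ 52 + (p/100)(255 − 52), so p ≈ 100×(72 − 52)/(255 − 52) = 2000/203 = 9.85.
p = 10 reproduces all three channels after rounding.

10%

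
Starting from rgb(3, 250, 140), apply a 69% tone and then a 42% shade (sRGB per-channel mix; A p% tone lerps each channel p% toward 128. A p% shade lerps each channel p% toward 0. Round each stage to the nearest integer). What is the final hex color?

Per channel, c → c + 0.69(128 − c):
  R: 3 + 0.69×(128−3) = 3 + 86.25 = 89.25 → 89
  G: 250 − 84.18 = 165.82 → 166
  B: 140 + 0.69×(128−140) = 140 − 8.28 = 131.72 → 132
After the tone: rgb(89, 166, 132) = #59A684.
Per channel, c → c + 0.42(0 − c):
  R: 89 + 0.42×(0−89) = 89 − 37.38 = 51.62 → 52
  G: 166 + 0.42×(0−166) = 166 − 69.72 = 96.28 → 96
  B: 132 − 55.44 = 76.56 → 77
rgb(52, 96, 77) = #34604D.

#34604D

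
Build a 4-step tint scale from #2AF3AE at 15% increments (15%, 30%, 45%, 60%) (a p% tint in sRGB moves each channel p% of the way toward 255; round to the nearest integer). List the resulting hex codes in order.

#4AF5BA, #6AF7C6, #8AF8D2, #AAFADF

#2AF3AE is rgb(42, 243, 174).
15%: (42 + 31.95 = 73.95→74, 243 + 1.8 = 244.8→245, 174 + 12.15 = 186.15→186) → #4AF5BA
30%: (42 + 63.9 = 105.9→106, 243 + 3.6 = 246.6→247, 174 + 24.3 = 198.3→198) → #6AF7C6
45%: (42 + 95.85 = 137.85→138, 243 + 5.4 = 248.4→248, 174 + 36.45 = 210.45→210) → #8AF8D2
60%: (42 + 127.8 = 169.8→170, 243 + 7.2 = 250.2→250, 174 + 48.6 = 222.6→223) → #AAFADF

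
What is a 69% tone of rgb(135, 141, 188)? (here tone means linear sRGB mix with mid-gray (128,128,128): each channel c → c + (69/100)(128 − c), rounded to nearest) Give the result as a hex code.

#828493

Lerp each channel 69% toward 128:
  R: 135 − 4.83 = 130.17 → 130
  G: 141 + 0.69×(128−141) = 141 − 8.97 = 132.03 → 132
  B: 188 − 41.4 = 146.6 → 147
rgb(130, 132, 147) = #828493.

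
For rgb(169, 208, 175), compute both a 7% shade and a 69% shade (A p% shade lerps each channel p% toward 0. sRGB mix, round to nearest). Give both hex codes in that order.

#9DC1A3, #344036

7% shade:
  R: 169 − 11.83 = 157.17 → 157
  G: 208 − 14.56 = 193.44 → 193
  B: 175 + 0.07×(0−175) = 175 − 12.25 = 162.75 → 163
  → #9DC1A3
69% shade:
  R: 169 + 0.69×(0−169) = 169 − 116.61 = 52.39 → 52
  G: 208 + 0.69×(0−208) = 208 − 143.52 = 64.48 → 64
  B: 175 − 120.75 = 54.25 → 54
  → #344036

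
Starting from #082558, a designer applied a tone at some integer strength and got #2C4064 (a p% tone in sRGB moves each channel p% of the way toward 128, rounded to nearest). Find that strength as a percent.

30%

#082558 is rgb(8, 37, 88); #2C4064 is rgb(44, 64, 100).
On the R channel (widest range): 44 ≈ 8 + (p/100)(128 − 8), so p ≈ 100×(44 − 8)/(128 − 8) = 3600/120 = 30.00.
p = 30 reproduces all three channels after rounding.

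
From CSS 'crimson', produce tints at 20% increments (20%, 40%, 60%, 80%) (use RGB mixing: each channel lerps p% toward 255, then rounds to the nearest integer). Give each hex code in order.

CSS crimson is rgb(220, 20, 60).
20%: (220 + 7 = 227→227, 20 + 47 = 67→67, 60 + 39 = 99→99) → #e34363
40%: (220 + 14 = 234→234, 20 + 94 = 114→114, 60 + 78 = 138→138) → #ea728a
60%: (220 + 21 = 241→241, 20 + 141 = 161→161, 60 + 117 = 177→177) → #f1a1b1
80%: (220 + 28 = 248→248, 20 + 188 = 208→208, 60 + 156 = 216→216) → #f8d0d8

#e34363, #ea728a, #f1a1b1, #f8d0d8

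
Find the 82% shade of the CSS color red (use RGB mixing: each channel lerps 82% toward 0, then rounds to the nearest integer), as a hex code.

#2e0000

CSS red is rgb(255, 0, 0).
Lerp each channel 82% toward 0:
  R: 255 + 0.82×(0−255) = 255 − 209.1 = 45.9 → 46
  G: 0 + 0 = 0 → 0
  B: 0 + 0.82×(0−0) = 0 + 0 = 0 → 0
rgb(46, 0, 0) = #2e0000.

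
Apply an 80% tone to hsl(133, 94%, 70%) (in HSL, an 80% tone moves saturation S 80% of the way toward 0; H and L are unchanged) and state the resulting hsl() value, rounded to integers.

S moves 80% from 94 toward 0: 94 − 75.2 = 18.8 → 19.
H and L are unchanged.

hsl(133, 19%, 70%)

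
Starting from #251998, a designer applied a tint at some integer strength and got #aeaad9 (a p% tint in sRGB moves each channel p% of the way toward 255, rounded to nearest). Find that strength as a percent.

#251998 is rgb(37, 25, 152); #aeaad9 is rgb(174, 170, 217).
On the G channel (widest range): 170 ≈ 25 + (p/100)(255 − 25), so p ≈ 100×(170 − 25)/(255 − 25) = 14500/230 = 63.04.
p = 63 reproduces all three channels after rounding.

63%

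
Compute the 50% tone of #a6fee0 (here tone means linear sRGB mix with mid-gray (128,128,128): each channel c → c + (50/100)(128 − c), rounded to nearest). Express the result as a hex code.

#a6fee0 is rgb(166, 254, 224).
A 50% tone moves each channel 50% toward 128:
  R: 166 − 19 = 147 → 147
  G: 254 + 0.5×(128−254) = 254 − 63 = 191 → 191
  B: 224 − 48 = 176 → 176
rgb(147, 191, 176) = #93bfb0.

#93bfb0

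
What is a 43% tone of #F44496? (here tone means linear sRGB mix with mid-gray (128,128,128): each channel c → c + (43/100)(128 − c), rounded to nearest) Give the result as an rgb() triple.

#F44496 is rgb(244, 68, 150).
Per channel, c → c + 0.43(128 − c):
  R: 244 − 49.88 = 194.12 → 194
  G: 68 + 0.43×(128−68) = 68 + 25.8 = 93.8 → 94
  B: 150 + 0.43×(128−150) = 150 − 9.46 = 140.54 → 141

rgb(194, 94, 141)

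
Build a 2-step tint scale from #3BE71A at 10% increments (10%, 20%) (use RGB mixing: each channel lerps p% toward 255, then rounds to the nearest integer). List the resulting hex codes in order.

#4FE931, #62EC48

#3BE71A is rgb(59, 231, 26).
10%: (59 + 19.6 = 78.6→79, 231 + 2.4 = 233.4→233, 26 + 22.9 = 48.9→49) → #4FE931
20%: (59 + 39.2 = 98.2→98, 231 + 4.8 = 235.8→236, 26 + 45.8 = 71.8→72) → #62EC48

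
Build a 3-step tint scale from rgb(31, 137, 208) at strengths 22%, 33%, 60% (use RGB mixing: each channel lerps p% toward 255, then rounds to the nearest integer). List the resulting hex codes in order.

#50A3DA, #69B0E0, #A5D0EC

22%: (31 + 49.28 = 80.28→80, 137 + 25.96 = 162.96→163, 208 + 10.34 = 218.34→218) → #50A3DA
33%: (31 + 73.92 = 104.92→105, 137 + 38.94 = 175.94→176, 208 + 15.51 = 223.51→224) → #69B0E0
60%: (31 + 134.4 = 165.4→165, 137 + 70.8 = 207.8→208, 208 + 28.2 = 236.2→236) → #A5D0EC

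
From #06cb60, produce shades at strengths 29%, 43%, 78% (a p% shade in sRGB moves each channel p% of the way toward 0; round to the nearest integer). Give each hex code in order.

#06cb60 is rgb(6, 203, 96).
29%: (6 − 1.74 = 4.26→4, 203 − 58.87 = 144.13→144, 96 − 27.84 = 68.16→68) → #049044
43%: (6 − 2.58 = 3.42→3, 203 − 87.29 = 115.71→116, 96 − 41.28 = 54.72→55) → #037437
78%: (6 − 4.68 = 1.32→1, 203 − 158.34 = 44.66→45, 96 − 74.88 = 21.12→21) → #012d15

#049044, #037437, #012d15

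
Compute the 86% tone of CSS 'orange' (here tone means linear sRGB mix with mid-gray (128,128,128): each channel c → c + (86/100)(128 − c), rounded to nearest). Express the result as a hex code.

#92856e

CSS orange is rgb(255, 165, 0).
An 86% tone moves each channel 86% toward 128:
  R: 255 − 109.22 = 145.78 → 146
  G: 165 + 0.86×(128−165) = 165 − 31.82 = 133.18 → 133
  B: 0 + 0.86×(128−0) = 0 + 110.08 = 110.08 → 110
rgb(146, 133, 110) = #92856e.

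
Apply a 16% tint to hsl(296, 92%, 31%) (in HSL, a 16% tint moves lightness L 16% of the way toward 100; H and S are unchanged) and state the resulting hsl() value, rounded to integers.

L moves 16% from 31 toward 100: 31 + 11.04 = 42.04 → 42.
H and S are unchanged.

hsl(296, 92%, 42%)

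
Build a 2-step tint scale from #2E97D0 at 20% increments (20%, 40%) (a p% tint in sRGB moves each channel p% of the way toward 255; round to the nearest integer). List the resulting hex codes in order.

#58ACD9, #82C1E3

#2E97D0 is rgb(46, 151, 208).
20%: (46 + 41.8 = 87.8→88, 151 + 20.8 = 171.8→172, 208 + 9.4 = 217.4→217) → #58ACD9
40%: (46 + 83.6 = 129.6→130, 151 + 41.6 = 192.6→193, 208 + 18.8 = 226.8→227) → #82C1E3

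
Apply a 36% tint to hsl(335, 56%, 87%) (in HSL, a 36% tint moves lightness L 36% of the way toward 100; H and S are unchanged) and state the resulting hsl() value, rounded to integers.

hsl(335, 56%, 92%)

L moves 36% from 87 toward 100: 87 + 4.68 = 91.68 → 92.
H and S are unchanged.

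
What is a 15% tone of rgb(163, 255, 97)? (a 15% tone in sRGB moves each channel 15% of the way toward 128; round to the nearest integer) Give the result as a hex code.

Lerp each channel 15% toward 128:
  R: 163 − 5.25 = 157.75 → 158
  G: 255 − 19.05 = 235.95 → 236
  B: 97 + 0.15×(128−97) = 97 + 4.65 = 101.65 → 102
rgb(158, 236, 102) = #9EEC66.

#9EEC66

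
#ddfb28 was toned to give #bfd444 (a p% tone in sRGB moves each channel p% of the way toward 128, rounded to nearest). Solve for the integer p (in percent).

32%

#ddfb28 is rgb(221, 251, 40); #bfd444 is rgb(191, 212, 68).
On the G channel (widest range): 212 ≈ 251 + (p/100)(128 − 251), so p ≈ 100×(212 − 251)/(128 − 251) = -3900/-123 = 31.71.
p = 32 reproduces all three channels after rounding.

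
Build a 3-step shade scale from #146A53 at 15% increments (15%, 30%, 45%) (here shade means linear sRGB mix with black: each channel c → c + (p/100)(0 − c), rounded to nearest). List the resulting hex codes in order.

#146A53 is rgb(20, 106, 83).
15%: (20 − 3 = 17→17, 106 − 15.9 = 90.1→90, 83 − 12.45 = 70.55→71) → #115A47
30%: (20 − 6 = 14→14, 106 − 31.8 = 74.2→74, 83 − 24.9 = 58.1→58) → #0E4A3A
45%: (20 − 9 = 11→11, 106 − 47.7 = 58.3→58, 83 − 37.35 = 45.65→46) → #0B3A2E

#115A47, #0E4A3A, #0B3A2E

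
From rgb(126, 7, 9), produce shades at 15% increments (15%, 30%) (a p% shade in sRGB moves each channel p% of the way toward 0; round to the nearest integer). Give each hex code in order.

15%: (126 − 18.9 = 107.1→107, 7 − 1.05 = 5.95→6, 9 − 1.35 = 7.65→8) → #6B0608
30%: (126 − 37.8 = 88.2→88, 7 − 2.1 = 4.9→5, 9 − 2.7 = 6.3→6) → #580506

#6B0608, #580506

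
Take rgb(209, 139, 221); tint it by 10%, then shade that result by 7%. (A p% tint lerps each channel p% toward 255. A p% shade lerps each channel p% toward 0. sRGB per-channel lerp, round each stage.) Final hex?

#C78CD0

Lerp each channel 10% toward 255:
  R: 209 + 0.1×(255−209) = 209 + 4.6 = 213.6 → 214
  G: 139 + 11.6 = 150.6 → 151
  B: 221 + 0.1×(255−221) = 221 + 3.4 = 224.4 → 224
After the tint: rgb(214, 151, 224) = #D697E0.
A 7% shade moves each channel 7% toward 0:
  R: 214 − 14.98 = 199.02 → 199
  G: 151 + 0.07×(0−151) = 151 − 10.57 = 140.43 → 140
  B: 224 − 15.68 = 208.32 → 208
rgb(199, 140, 208) = #C78CD0.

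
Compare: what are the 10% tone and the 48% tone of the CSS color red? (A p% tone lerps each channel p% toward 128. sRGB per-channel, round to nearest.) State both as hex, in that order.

#f20d0d, #c23d3d

CSS red is rgb(255, 0, 0).
10% tone:
  R: 255 + 0.1×(128−255) = 255 − 12.7 = 242.3 → 242
  G: 0 + 0.1×(128−0) = 0 + 12.8 = 12.8 → 13
  B: 0 + 0.1×(128−0) = 0 + 12.8 = 12.8 → 13
  → #f20d0d
48% tone:
  R: 255 + 0.48×(128−255) = 255 − 60.96 = 194.04 → 194
  G: 0 + 0.48×(128−0) = 0 + 61.44 = 61.44 → 61
  B: 0 + 0.48×(128−0) = 0 + 61.44 = 61.44 → 61
  → #c23d3d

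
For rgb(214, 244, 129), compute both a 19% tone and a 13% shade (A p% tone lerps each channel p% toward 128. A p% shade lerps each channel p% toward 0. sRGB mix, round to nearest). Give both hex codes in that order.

#C6DE81, #BAD470

19% tone:
  R: 214 − 16.34 = 197.66 → 198
  G: 244 − 22.04 = 221.96 → 222
  B: 129 − 0.19 = 128.81 → 129
  → #C6DE81
13% shade:
  R: 214 + 0.13×(0−214) = 214 − 27.82 = 186.18 → 186
  G: 244 + 0.13×(0−244) = 244 − 31.72 = 212.28 → 212
  B: 129 + 0.13×(0−129) = 129 − 16.77 = 112.23 → 112
  → #BAD470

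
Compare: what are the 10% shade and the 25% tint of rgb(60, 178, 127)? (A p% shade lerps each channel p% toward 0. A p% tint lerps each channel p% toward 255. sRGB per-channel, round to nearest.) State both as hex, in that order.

10% shade:
  R: 60 − 6 = 54 → 54
  G: 178 + 0.1×(0−178) = 178 − 17.8 = 160.2 → 160
  B: 127 − 12.7 = 114.3 → 114
  → #36a072
25% tint:
  R: 60 + 0.25×(255−60) = 60 + 48.75 = 108.75 → 109
  G: 178 + 19.25 = 197.25 → 197
  B: 127 + 32 = 159 → 159
  → #6dc59f

#36a072, #6dc59f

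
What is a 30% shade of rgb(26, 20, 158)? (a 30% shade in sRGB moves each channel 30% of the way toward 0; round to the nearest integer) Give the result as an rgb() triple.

rgb(18, 14, 111)

Per channel, c → c + 0.3(0 − c):
  R: 26 + 0.3×(0−26) = 26 − 7.8 = 18.2 → 18
  G: 20 − 6 = 14 → 14
  B: 158 + 0.3×(0−158) = 158 − 47.4 = 110.6 → 111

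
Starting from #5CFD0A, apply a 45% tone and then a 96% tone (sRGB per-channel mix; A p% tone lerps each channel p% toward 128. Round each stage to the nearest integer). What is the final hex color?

#5CFD0A is rgb(92, 253, 10).
Per channel, c → c + 0.45(128 − c):
  R: 92 + 0.45×(128−92) = 92 + 16.2 = 108.2 → 108
  G: 253 + 0.45×(128−253) = 253 − 56.25 = 196.75 → 197
  B: 10 + 0.45×(128−10) = 10 + 53.1 = 63.1 → 63
After the tone: rgb(108, 197, 63) = #6CC53F.
A 96% tone moves each channel 96% toward 128:
  R: 108 + 0.96×(128−108) = 108 + 19.2 = 127.2 → 127
  G: 197 + 0.96×(128−197) = 197 − 66.24 = 130.76 → 131
  B: 63 + 62.4 = 125.4 → 125
rgb(127, 131, 125) = #7F837D.

#7F837D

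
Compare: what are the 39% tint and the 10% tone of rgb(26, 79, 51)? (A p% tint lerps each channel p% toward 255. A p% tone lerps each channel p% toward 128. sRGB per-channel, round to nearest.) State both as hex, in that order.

#739483, #24543B

39% tint:
  R: 26 + 89.31 = 115.31 → 115
  G: 79 + 0.39×(255−79) = 79 + 68.64 = 147.64 → 148
  B: 51 + 0.39×(255−51) = 51 + 79.56 = 130.56 → 131
  → #739483
10% tone:
  R: 26 + 0.1×(128−26) = 26 + 10.2 = 36.2 → 36
  G: 79 + 4.9 = 83.9 → 84
  B: 51 + 7.7 = 58.7 → 59
  → #24543B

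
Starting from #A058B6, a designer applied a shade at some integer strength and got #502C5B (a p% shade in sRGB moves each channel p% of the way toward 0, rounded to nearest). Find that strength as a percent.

50%

#A058B6 is rgb(160, 88, 182); #502C5B is rgb(80, 44, 91).
On the B channel (widest range): 91 ≈ 182 + (p/100)(0 − 182), so p ≈ 100×(91 − 182)/(0 − 182) = -9100/-182 = 50.00.
p = 50 reproduces all three channels after rounding.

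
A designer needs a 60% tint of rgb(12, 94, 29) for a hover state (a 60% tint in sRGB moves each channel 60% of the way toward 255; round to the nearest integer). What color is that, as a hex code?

Lerp each channel 60% toward 255:
  R: 12 + 0.6×(255−12) = 12 + 145.8 = 157.8 → 158
  G: 94 + 0.6×(255−94) = 94 + 96.6 = 190.6 → 191
  B: 29 + 135.6 = 164.6 → 165
rgb(158, 191, 165) = #9EBFA5.

#9EBFA5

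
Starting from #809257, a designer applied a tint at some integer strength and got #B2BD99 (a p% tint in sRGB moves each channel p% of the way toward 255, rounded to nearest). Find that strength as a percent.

39%

#809257 is rgb(128, 146, 87); #B2BD99 is rgb(178, 189, 153).
On the B channel (widest range): 153 ≈ 87 + (p/100)(255 − 87), so p ≈ 100×(153 − 87)/(255 − 87) = 6600/168 = 39.29.
p = 39 reproduces all three channels after rounding.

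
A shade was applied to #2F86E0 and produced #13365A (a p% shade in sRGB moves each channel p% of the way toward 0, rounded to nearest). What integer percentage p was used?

#2F86E0 is rgb(47, 134, 224); #13365A is rgb(19, 54, 90).
On the B channel (widest range): 90 ≈ 224 + (p/100)(0 − 224), so p ≈ 100×(90 − 224)/(0 − 224) = -13400/-224 = 59.82.
p = 60 reproduces all three channels after rounding.

60%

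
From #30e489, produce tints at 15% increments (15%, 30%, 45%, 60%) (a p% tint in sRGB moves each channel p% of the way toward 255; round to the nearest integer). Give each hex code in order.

#4fe89b, #6eecac, #8df0be, #acf4d0

#30e489 is rgb(48, 228, 137).
15%: (48 + 31.05 = 79.05→79, 228 + 4.05 = 232.05→232, 137 + 17.7 = 154.7→155) → #4fe89b
30%: (48 + 62.1 = 110.1→110, 228 + 8.1 = 236.1→236, 137 + 35.4 = 172.4→172) → #6eecac
45%: (48 + 93.15 = 141.15→141, 228 + 12.15 = 240.15→240, 137 + 53.1 = 190.1→190) → #8df0be
60%: (48 + 124.2 = 172.2→172, 228 + 16.2 = 244.2→244, 137 + 70.8 = 207.8→208) → #acf4d0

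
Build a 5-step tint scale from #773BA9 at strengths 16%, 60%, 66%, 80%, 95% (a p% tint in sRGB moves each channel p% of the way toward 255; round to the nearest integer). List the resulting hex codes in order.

#8D5AB7, #C9B1DD, #D1BCE2, #E4D8EE, #F8F5FB

#773BA9 is rgb(119, 59, 169).
16%: (119 + 21.76 = 140.76→141, 59 + 31.36 = 90.36→90, 169 + 13.76 = 182.76→183) → #8D5AB7
60%: (119 + 81.6 = 200.6→201, 59 + 117.6 = 176.6→177, 169 + 51.6 = 220.6→221) → #C9B1DD
66%: (119 + 89.76 = 208.76→209, 59 + 129.36 = 188.36→188, 169 + 56.76 = 225.76→226) → #D1BCE2
80%: (119 + 108.8 = 227.8→228, 59 + 156.8 = 215.8→216, 169 + 68.8 = 237.8→238) → #E4D8EE
95%: (119 + 129.2 = 248.2→248, 59 + 186.2 = 245.2→245, 169 + 81.7 = 250.7→251) → #F8F5FB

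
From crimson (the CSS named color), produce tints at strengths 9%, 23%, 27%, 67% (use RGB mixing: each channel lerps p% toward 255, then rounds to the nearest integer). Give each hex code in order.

#df294e, #e44a69, #e55371, #f3b1bf

CSS crimson is rgb(220, 20, 60).
9%: (220 + 3.15 = 223.15→223, 20 + 21.15 = 41.15→41, 60 + 17.55 = 77.55→78) → #df294e
23%: (220 + 8.05 = 228.05→228, 20 + 54.05 = 74.05→74, 60 + 44.85 = 104.85→105) → #e44a69
27%: (220 + 9.45 = 229.45→229, 20 + 63.45 = 83.45→83, 60 + 52.65 = 112.65→113) → #e55371
67%: (220 + 23.45 = 243.45→243, 20 + 157.45 = 177.45→177, 60 + 130.65 = 190.65→191) → #f3b1bf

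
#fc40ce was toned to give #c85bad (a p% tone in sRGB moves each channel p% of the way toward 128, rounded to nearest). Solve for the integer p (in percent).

#fc40ce is rgb(252, 64, 206); #c85bad is rgb(200, 91, 173).
On the R channel (widest range): 200 ≈ 252 + (p/100)(128 − 252), so p ≈ 100×(200 − 252)/(128 − 252) = -5200/-124 = 41.94.
p = 42 reproduces all three channels after rounding.

42%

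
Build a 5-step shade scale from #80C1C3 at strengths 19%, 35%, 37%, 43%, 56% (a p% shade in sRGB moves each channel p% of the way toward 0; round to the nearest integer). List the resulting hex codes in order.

#689C9E, #537D7F, #517A7B, #496E6F, #385556

#80C1C3 is rgb(128, 193, 195).
19%: (128 − 24.32 = 103.68→104, 193 − 36.67 = 156.33→156, 195 − 37.05 = 157.95→158) → #689C9E
35%: (128 − 44.8 = 83.2→83, 193 − 67.55 = 125.45→125, 195 − 68.25 = 126.75→127) → #537D7F
37%: (128 − 47.36 = 80.64→81, 193 − 71.41 = 121.59→122, 195 − 72.15 = 122.85→123) → #517A7B
43%: (128 − 55.04 = 72.96→73, 193 − 82.99 = 110.01→110, 195 − 83.85 = 111.15→111) → #496E6F
56%: (128 − 71.68 = 56.32→56, 193 − 108.08 = 84.92→85, 195 − 109.2 = 85.8→86) → #385556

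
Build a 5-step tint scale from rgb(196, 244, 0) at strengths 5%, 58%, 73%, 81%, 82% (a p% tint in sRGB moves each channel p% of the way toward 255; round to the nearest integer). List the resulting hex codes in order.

5%: (196 + 2.95 = 198.95→199, 244 + 0.55 = 244.55→245, 0 + 12.75 = 12.75→13) → #C7F50D
58%: (196 + 34.22 = 230.22→230, 244 + 6.38 = 250.38→250, 0 + 147.9 = 147.9→148) → #E6FA94
73%: (196 + 43.07 = 239.07→239, 244 + 8.03 = 252.03→252, 0 + 186.15 = 186.15→186) → #EFFCBA
81%: (196 + 47.79 = 243.79→244, 244 + 8.91 = 252.91→253, 0 + 206.55 = 206.55→207) → #F4FDCF
82%: (196 + 48.38 = 244.38→244, 244 + 9.02 = 253.02→253, 0 + 209.1 = 209.1→209) → #F4FDD1

#C7F50D, #E6FA94, #EFFCBA, #F4FDCF, #F4FDD1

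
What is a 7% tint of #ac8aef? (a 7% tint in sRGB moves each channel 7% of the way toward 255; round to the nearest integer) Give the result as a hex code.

#b292f0

#ac8aef is rgb(172, 138, 239).
Lerp each channel 7% toward 255:
  R: 172 + 0.07×(255−172) = 172 + 5.81 = 177.81 → 178
  G: 138 + 0.07×(255−138) = 138 + 8.19 = 146.19 → 146
  B: 239 + 1.12 = 240.12 → 240
rgb(178, 146, 240) = #b292f0.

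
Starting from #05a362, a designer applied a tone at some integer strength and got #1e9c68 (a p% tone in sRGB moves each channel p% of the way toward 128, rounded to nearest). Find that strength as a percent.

#05a362 is rgb(5, 163, 98); #1e9c68 is rgb(30, 156, 104).
On the R channel (widest range): 30 ≈ 5 + (p/100)(128 − 5), so p ≈ 100×(30 − 5)/(128 − 5) = 2500/123 = 20.33.
p = 20 reproduces all three channels after rounding.

20%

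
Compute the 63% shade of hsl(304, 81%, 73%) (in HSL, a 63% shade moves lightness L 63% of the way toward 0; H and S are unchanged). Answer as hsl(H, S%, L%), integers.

L moves 63% from 73 toward 0: 73 − 45.99 = 27.01 → 27.
H and S are unchanged.

hsl(304, 81%, 27%)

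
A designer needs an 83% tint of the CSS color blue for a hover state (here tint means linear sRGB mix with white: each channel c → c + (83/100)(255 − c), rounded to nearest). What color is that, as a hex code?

#D4D4FF

CSS blue is rgb(0, 0, 255).
Per channel, c → c + 0.83(255 − c):
  R: 0 + 211.65 = 211.65 → 212
  G: 0 + 0.83×(255−0) = 0 + 211.65 = 211.65 → 212
  B: 255 + 0.83×(255−255) = 255 + 0 = 255 → 255
rgb(212, 212, 255) = #D4D4FF.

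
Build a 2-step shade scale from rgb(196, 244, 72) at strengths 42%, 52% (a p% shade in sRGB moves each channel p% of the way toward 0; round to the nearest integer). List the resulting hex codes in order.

42%: (196 − 82.32 = 113.68→114, 244 − 102.48 = 141.52→142, 72 − 30.24 = 41.76→42) → #728e2a
52%: (196 − 101.92 = 94.08→94, 244 − 126.88 = 117.12→117, 72 − 37.44 = 34.56→35) → #5e7523

#728e2a, #5e7523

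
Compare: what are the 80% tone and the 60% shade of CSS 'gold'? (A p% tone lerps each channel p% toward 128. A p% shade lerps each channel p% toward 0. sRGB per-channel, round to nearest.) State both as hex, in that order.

CSS gold is rgb(255, 215, 0).
80% tone:
  R: 255 − 101.6 = 153.4 → 153
  G: 215 + 0.8×(128−215) = 215 − 69.6 = 145.4 → 145
  B: 0 + 0.8×(128−0) = 0 + 102.4 = 102.4 → 102
  → #999166
60% shade:
  R: 255 − 153 = 102 → 102
  G: 215 + 0.6×(0−215) = 215 − 129 = 86 → 86
  B: 0 + 0 = 0 → 0
  → #665600

#999166, #665600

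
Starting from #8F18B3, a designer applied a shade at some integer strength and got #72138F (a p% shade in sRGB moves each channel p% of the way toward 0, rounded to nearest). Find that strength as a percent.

20%

#8F18B3 is rgb(143, 24, 179); #72138F is rgb(114, 19, 143).
On the B channel (widest range): 143 ≈ 179 + (p/100)(0 − 179), so p ≈ 100×(143 − 179)/(0 − 179) = -3600/-179 = 20.11.
p = 20 reproduces all three channels after rounding.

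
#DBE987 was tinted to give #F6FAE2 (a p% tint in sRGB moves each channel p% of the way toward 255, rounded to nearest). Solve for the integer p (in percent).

76%

#DBE987 is rgb(219, 233, 135); #F6FAE2 is rgb(246, 250, 226).
On the B channel (widest range): 226 ≈ 135 + (p/100)(255 − 135), so p ≈ 100×(226 − 135)/(255 − 135) = 9100/120 = 75.83.
p = 76 reproduces all three channels after rounding.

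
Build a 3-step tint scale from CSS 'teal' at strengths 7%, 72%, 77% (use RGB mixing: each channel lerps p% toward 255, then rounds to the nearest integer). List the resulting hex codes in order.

#128989, #B8DBDB, #C4E2E2

CSS teal is rgb(0, 128, 128).
7%: (0 + 17.85 = 17.85→18, 128 + 8.89 = 136.89→137, 128 + 8.89 = 136.89→137) → #128989
72%: (0 + 183.6 = 183.6→184, 128 + 91.44 = 219.44→219, 128 + 91.44 = 219.44→219) → #B8DBDB
77%: (0 + 196.35 = 196.35→196, 128 + 97.79 = 225.79→226, 128 + 97.79 = 225.79→226) → #C4E2E2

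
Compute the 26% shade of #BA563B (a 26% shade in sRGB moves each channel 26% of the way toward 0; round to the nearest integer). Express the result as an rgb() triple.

#BA563B is rgb(186, 86, 59).
Lerp each channel 26% toward 0:
  R: 186 − 48.36 = 137.64 → 138
  G: 86 − 22.36 = 63.64 → 64
  B: 59 + 0.26×(0−59) = 59 − 15.34 = 43.66 → 44

rgb(138, 64, 44)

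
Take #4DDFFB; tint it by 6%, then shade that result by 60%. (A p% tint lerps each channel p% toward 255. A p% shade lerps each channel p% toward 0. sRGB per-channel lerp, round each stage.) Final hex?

#235A64

#4DDFFB is rgb(77, 223, 251).
Per channel, c → c + 0.06(255 − c):
  R: 77 + 10.68 = 87.68 → 88
  G: 223 + 0.06×(255−223) = 223 + 1.92 = 224.92 → 225
  B: 251 + 0.06×(255−251) = 251 + 0.24 = 251.24 → 251
After the tint: rgb(88, 225, 251) = #58E1FB.
A 60% shade moves each channel 60% toward 0:
  R: 88 − 52.8 = 35.2 → 35
  G: 225 + 0.6×(0−225) = 225 − 135 = 90 → 90
  B: 251 + 0.6×(0−251) = 251 − 150.6 = 100.4 → 100
rgb(35, 90, 100) = #235A64.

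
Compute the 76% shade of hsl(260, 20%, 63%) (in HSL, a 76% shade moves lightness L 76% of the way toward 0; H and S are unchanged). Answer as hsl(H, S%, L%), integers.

hsl(260, 20%, 15%)

L moves 76% from 63 toward 0: 63 − 47.88 = 15.12 → 15.
H and S are unchanged.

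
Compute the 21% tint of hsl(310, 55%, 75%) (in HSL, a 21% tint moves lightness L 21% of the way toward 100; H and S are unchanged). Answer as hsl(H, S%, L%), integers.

L moves 21% from 75 toward 100: 75 + 5.25 = 80.25 → 80.
H and S are unchanged.

hsl(310, 55%, 80%)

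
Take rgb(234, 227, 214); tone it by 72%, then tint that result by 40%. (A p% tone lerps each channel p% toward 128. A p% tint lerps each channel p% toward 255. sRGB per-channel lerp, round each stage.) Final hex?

#C5C4C1

A 72% tone moves each channel 72% toward 128:
  R: 234 + 0.72×(128−234) = 234 − 76.32 = 157.68 → 158
  G: 227 + 0.72×(128−227) = 227 − 71.28 = 155.72 → 156
  B: 214 + 0.72×(128−214) = 214 − 61.92 = 152.08 → 152
After the tone: rgb(158, 156, 152) = #9E9C98.
Per channel, c → c + 0.4(255 − c):
  R: 158 + 0.4×(255−158) = 158 + 38.8 = 196.8 → 197
  G: 156 + 0.4×(255−156) = 156 + 39.6 = 195.6 → 196
  B: 152 + 41.2 = 193.2 → 193
rgb(197, 196, 193) = #C5C4C1.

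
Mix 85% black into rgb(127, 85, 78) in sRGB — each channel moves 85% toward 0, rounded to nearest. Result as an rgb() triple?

An 85% shade moves each channel 85% toward 0:
  R: 127 + 0.85×(0−127) = 127 − 107.95 = 19.05 → 19
  G: 85 − 72.25 = 12.75 → 13
  B: 78 − 66.3 = 11.7 → 12

rgb(19, 13, 12)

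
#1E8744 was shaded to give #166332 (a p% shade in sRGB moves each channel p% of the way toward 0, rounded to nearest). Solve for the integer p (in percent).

#1E8744 is rgb(30, 135, 68); #166332 is rgb(22, 99, 50).
On the G channel (widest range): 99 ≈ 135 + (p/100)(0 − 135), so p ≈ 100×(99 − 135)/(0 − 135) = -3600/-135 = 26.67.
p = 27 reproduces all three channels after rounding.

27%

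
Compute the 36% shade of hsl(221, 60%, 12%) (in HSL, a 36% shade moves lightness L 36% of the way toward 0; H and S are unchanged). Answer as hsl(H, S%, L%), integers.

L moves 36% from 12 toward 0: 12 − 4.32 = 7.68 → 8.
H and S are unchanged.

hsl(221, 60%, 8%)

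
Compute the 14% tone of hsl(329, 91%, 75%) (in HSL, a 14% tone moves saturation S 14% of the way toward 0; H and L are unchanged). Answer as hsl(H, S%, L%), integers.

hsl(329, 78%, 75%)

S moves 14% from 91 toward 0: 91 − 12.74 = 78.26 → 78.
H and L are unchanged.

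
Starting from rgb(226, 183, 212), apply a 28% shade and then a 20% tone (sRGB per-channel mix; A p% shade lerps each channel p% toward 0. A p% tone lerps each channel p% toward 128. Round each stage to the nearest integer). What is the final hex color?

Lerp each channel 28% toward 0:
  R: 226 + 0.28×(0−226) = 226 − 63.28 = 162.72 → 163
  G: 183 − 51.24 = 131.76 → 132
  B: 212 − 59.36 = 152.64 → 153
After the shade: rgb(163, 132, 153) = #a38499.
A 20% tone moves each channel 20% toward 128:
  R: 163 − 7 = 156 → 156
  G: 132 + 0.2×(128−132) = 132 − 0.8 = 131.2 → 131
  B: 153 − 5 = 148 → 148
rgb(156, 131, 148) = #9c8394.

#9c8394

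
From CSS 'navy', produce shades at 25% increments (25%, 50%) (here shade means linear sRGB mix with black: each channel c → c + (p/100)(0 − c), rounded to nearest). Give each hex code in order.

CSS navy is rgb(0, 0, 128).
25%: (0→0, 0→0, 128 − 32 = 96→96) → #000060
50%: (0→0, 0→0, 128 − 64 = 64→64) → #000040

#000060, #000040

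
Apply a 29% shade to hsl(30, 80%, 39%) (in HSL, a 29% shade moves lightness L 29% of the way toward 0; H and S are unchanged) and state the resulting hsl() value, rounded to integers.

L moves 29% from 39 toward 0: 39 − 11.31 = 27.69 → 28.
H and S are unchanged.

hsl(30, 80%, 28%)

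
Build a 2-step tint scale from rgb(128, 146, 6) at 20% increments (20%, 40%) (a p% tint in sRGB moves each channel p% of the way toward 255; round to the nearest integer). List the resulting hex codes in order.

20%: (128 + 25.4 = 153.4→153, 146 + 21.8 = 167.8→168, 6 + 49.8 = 55.8→56) → #99A838
40%: (128 + 50.8 = 178.8→179, 146 + 43.6 = 189.6→190, 6 + 99.6 = 105.6→106) → #B3BE6A

#99A838, #B3BE6A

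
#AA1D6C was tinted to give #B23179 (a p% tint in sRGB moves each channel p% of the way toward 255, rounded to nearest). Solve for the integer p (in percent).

9%

#AA1D6C is rgb(170, 29, 108); #B23179 is rgb(178, 49, 121).
On the G channel (widest range): 49 ≈ 29 + (p/100)(255 − 29), so p ≈ 100×(49 − 29)/(255 − 29) = 2000/226 = 8.85.
p = 9 reproduces all three channels after rounding.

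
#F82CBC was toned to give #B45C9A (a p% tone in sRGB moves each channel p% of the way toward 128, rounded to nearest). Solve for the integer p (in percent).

#F82CBC is rgb(248, 44, 188); #B45C9A is rgb(180, 92, 154).
On the R channel (widest range): 180 ≈ 248 + (p/100)(128 − 248), so p ≈ 100×(180 − 248)/(128 − 248) = -6800/-120 = 56.67.
p = 57 reproduces all three channels after rounding.

57%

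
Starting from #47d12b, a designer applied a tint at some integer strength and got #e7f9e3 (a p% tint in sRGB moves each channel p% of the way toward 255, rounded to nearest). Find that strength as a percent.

#47d12b is rgb(71, 209, 43); #e7f9e3 is rgb(231, 249, 227).
On the B channel (widest range): 227 ≈ 43 + (p/100)(255 − 43), so p ≈ 100×(227 − 43)/(255 − 43) = 18400/212 = 86.79.
p = 87 reproduces all three channels after rounding.

87%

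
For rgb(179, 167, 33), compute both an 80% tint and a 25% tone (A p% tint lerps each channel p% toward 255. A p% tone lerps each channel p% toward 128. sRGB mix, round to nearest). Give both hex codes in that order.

#F0EDD3, #A69D39

80% tint:
  R: 179 + 0.8×(255−179) = 179 + 60.8 = 239.8 → 240
  G: 167 + 0.8×(255−167) = 167 + 70.4 = 237.4 → 237
  B: 33 + 0.8×(255−33) = 33 + 177.6 = 210.6 → 211
  → #F0EDD3
25% tone:
  R: 179 + 0.25×(128−179) = 179 − 12.75 = 166.25 → 166
  G: 167 + 0.25×(128−167) = 167 − 9.75 = 157.25 → 157
  B: 33 + 0.25×(128−33) = 33 + 23.75 = 56.75 → 57
  → #A69D39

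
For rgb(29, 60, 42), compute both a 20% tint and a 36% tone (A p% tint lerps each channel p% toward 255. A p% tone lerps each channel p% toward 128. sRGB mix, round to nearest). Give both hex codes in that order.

#4A6355, #415449

20% tint:
  R: 29 + 45.2 = 74.2 → 74
  G: 60 + 39 = 99 → 99
  B: 42 + 42.6 = 84.6 → 85
  → #4A6355
36% tone:
  R: 29 + 35.64 = 64.64 → 65
  G: 60 + 0.36×(128−60) = 60 + 24.48 = 84.48 → 84
  B: 42 + 0.36×(128−42) = 42 + 30.96 = 72.96 → 73
  → #415449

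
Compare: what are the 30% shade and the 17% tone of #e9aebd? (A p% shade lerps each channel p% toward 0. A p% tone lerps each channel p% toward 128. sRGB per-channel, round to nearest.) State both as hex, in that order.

#e9aebd is rgb(233, 174, 189).
30% shade:
  R: 233 − 69.9 = 163.1 → 163
  G: 174 + 0.3×(0−174) = 174 − 52.2 = 121.8 → 122
  B: 189 − 56.7 = 132.3 → 132
  → #a37a84
17% tone:
  R: 233 + 0.17×(128−233) = 233 − 17.85 = 215.15 → 215
  G: 174 + 0.17×(128−174) = 174 − 7.82 = 166.18 → 166
  B: 189 + 0.17×(128−189) = 189 − 10.37 = 178.63 → 179
  → #d7a6b3

#a37a84, #d7a6b3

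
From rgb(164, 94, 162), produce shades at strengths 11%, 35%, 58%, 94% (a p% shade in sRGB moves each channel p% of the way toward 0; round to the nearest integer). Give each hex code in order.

11%: (164 − 18.04 = 145.96→146, 94 − 10.34 = 83.66→84, 162 − 17.82 = 144.18→144) → #925490
35%: (164 − 57.4 = 106.6→107, 94 − 32.9 = 61.1→61, 162 − 56.7 = 105.3→105) → #6B3D69
58%: (164 − 95.12 = 68.88→69, 94 − 54.52 = 39.48→39, 162 − 93.96 = 68.04→68) → #452744
94%: (164 − 154.16 = 9.84→10, 94 − 88.36 = 5.64→6, 162 − 152.28 = 9.72→10) → #0A060A

#925490, #6B3D69, #452744, #0A060A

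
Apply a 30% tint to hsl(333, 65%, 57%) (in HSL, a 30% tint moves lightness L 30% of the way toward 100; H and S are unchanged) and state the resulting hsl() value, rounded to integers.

hsl(333, 65%, 70%)

L moves 30% from 57 toward 100: 57 + 12.9 = 69.9 → 70.
H and S are unchanged.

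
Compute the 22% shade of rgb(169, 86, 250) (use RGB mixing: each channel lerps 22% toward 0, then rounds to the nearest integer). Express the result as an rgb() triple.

Per channel, c → c + 0.22(0 − c):
  R: 169 + 0.22×(0−169) = 169 − 37.18 = 131.82 → 132
  G: 86 − 18.92 = 67.08 → 67
  B: 250 + 0.22×(0−250) = 250 − 55 = 195 → 195

rgb(132, 67, 195)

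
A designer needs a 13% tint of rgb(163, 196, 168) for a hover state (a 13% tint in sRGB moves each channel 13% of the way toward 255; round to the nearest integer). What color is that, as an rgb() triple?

Per channel, c → c + 0.13(255 − c):
  R: 163 + 11.96 = 174.96 → 175
  G: 196 + 0.13×(255−196) = 196 + 7.67 = 203.67 → 204
  B: 168 + 0.13×(255−168) = 168 + 11.31 = 179.31 → 179

rgb(175, 204, 179)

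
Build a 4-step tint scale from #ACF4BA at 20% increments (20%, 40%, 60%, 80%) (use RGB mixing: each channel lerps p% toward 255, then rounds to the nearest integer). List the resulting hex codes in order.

#ACF4BA is rgb(172, 244, 186).
20%: (172 + 16.6 = 188.6→189, 244 + 2.2 = 246.2→246, 186 + 13.8 = 199.8→200) → #BDF6C8
40%: (172 + 33.2 = 205.2→205, 244 + 4.4 = 248.4→248, 186 + 27.6 = 213.6→214) → #CDF8D6
60%: (172 + 49.8 = 221.8→222, 244 + 6.6 = 250.6→251, 186 + 41.4 = 227.4→227) → #DEFBE3
80%: (172 + 66.4 = 238.4→238, 244 + 8.8 = 252.8→253, 186 + 55.2 = 241.2→241) → #EEFDF1

#BDF6C8, #CDF8D6, #DEFBE3, #EEFDF1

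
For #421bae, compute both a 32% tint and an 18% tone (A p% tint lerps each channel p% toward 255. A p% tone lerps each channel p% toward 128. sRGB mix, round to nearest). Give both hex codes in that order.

#421bae is rgb(66, 27, 174).
32% tint:
  R: 66 + 60.48 = 126.48 → 126
  G: 27 + 72.96 = 99.96 → 100
  B: 174 + 0.32×(255−174) = 174 + 25.92 = 199.92 → 200
  → #7e64c8
18% tone:
  R: 66 + 11.16 = 77.16 → 77
  G: 27 + 0.18×(128−27) = 27 + 18.18 = 45.18 → 45
  B: 174 + 0.18×(128−174) = 174 − 8.28 = 165.72 → 166
  → #4d2da6

#7e64c8, #4d2da6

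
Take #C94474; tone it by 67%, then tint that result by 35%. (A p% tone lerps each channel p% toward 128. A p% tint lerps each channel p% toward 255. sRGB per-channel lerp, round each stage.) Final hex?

#C94474 is rgb(201, 68, 116).
A 67% tone moves each channel 67% toward 128:
  R: 201 + 0.67×(128−201) = 201 − 48.91 = 152.09 → 152
  G: 68 + 0.67×(128−68) = 68 + 40.2 = 108.2 → 108
  B: 116 + 0.67×(128−116) = 116 + 8.04 = 124.04 → 124
After the tone: rgb(152, 108, 124) = #986C7C.
A 35% tint moves each channel 35% toward 255:
  R: 152 + 0.35×(255−152) = 152 + 36.05 = 188.05 → 188
  G: 108 + 0.35×(255−108) = 108 + 51.45 = 159.45 → 159
  B: 124 + 0.35×(255−124) = 124 + 45.85 = 169.85 → 170
rgb(188, 159, 170) = #BC9FAA.

#BC9FAA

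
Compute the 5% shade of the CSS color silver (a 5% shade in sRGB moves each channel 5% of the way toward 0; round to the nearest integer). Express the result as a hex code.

#b6b6b6

CSS silver is rgb(192, 192, 192).
Lerp each channel 5% toward 0:
  R: 192 − 9.6 = 182.4 → 182
  G: 192 − 9.6 = 182.4 → 182
  B: 192 + 0.05×(0−192) = 192 − 9.6 = 182.4 → 182
rgb(182, 182, 182) = #b6b6b6.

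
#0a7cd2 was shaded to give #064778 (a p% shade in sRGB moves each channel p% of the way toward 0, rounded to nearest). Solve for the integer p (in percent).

43%

#0a7cd2 is rgb(10, 124, 210); #064778 is rgb(6, 71, 120).
On the B channel (widest range): 120 ≈ 210 + (p/100)(0 − 210), so p ≈ 100×(120 − 210)/(0 − 210) = -9000/-210 = 42.86.
p = 43 reproduces all three channels after rounding.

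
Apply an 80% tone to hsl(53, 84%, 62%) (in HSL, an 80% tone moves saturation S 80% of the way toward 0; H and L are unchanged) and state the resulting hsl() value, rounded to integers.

hsl(53, 17%, 62%)

S moves 80% from 84 toward 0: 84 − 67.2 = 16.8 → 17.
H and L are unchanged.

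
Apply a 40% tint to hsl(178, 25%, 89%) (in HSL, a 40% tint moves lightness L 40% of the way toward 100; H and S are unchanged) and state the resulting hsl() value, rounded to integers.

hsl(178, 25%, 93%)

L moves 40% from 89 toward 100: 89 + 4.4 = 93.4 → 93.
H and S are unchanged.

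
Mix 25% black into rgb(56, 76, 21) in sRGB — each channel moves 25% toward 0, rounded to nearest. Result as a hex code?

Lerp each channel 25% toward 0:
  R: 56 + 0.25×(0−56) = 56 − 14 = 42 → 42
  G: 76 + 0.25×(0−76) = 76 − 19 = 57 → 57
  B: 21 + 0.25×(0−21) = 21 − 5.25 = 15.75 → 16
rgb(42, 57, 16) = #2a3910.

#2a3910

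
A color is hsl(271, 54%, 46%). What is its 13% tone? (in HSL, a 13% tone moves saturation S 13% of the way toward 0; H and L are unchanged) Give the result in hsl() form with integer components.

hsl(271, 47%, 46%)

S moves 13% from 54 toward 0: 54 − 7.02 = 46.98 → 47.
H and L are unchanged.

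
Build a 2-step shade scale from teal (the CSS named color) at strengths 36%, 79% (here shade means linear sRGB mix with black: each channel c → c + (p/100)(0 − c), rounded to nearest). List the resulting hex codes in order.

CSS teal is rgb(0, 128, 128).
36%: (0→0, 128 − 46.08 = 81.92→82, 128 − 46.08 = 81.92→82) → #005252
79%: (0→0, 128 − 101.12 = 26.88→27, 128 − 101.12 = 26.88→27) → #001b1b

#005252, #001b1b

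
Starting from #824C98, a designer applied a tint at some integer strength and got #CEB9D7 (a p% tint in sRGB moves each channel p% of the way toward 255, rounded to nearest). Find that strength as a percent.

#824C98 is rgb(130, 76, 152); #CEB9D7 is rgb(206, 185, 215).
On the G channel (widest range): 185 ≈ 76 + (p/100)(255 − 76), so p ≈ 100×(185 − 76)/(255 − 76) = 10900/179 = 60.89.
p = 61 reproduces all three channels after rounding.

61%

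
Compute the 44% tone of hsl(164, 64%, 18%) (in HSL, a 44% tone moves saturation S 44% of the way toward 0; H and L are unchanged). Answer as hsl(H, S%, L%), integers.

hsl(164, 36%, 18%)

S moves 44% from 64 toward 0: 64 − 28.16 = 35.84 → 36.
H and L are unchanged.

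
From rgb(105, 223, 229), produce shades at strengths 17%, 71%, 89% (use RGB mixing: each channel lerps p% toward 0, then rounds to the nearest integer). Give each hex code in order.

17%: (105 − 17.85 = 87.15→87, 223 − 37.91 = 185.09→185, 229 − 38.93 = 190.07→190) → #57b9be
71%: (105 − 74.55 = 30.45→30, 223 − 158.33 = 64.67→65, 229 − 162.59 = 66.41→66) → #1e4142
89%: (105 − 93.45 = 11.55→12, 223 − 198.47 = 24.53→25, 229 − 203.81 = 25.19→25) → #0c1919

#57b9be, #1e4142, #0c1919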